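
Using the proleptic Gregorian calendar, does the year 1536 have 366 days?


Gregorian leap year rule: divisible by 4, but not by 100, unless also by 400.
1536 is divisible by 4 but not 100 -> leap year

Yes


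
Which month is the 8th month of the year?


Month 8 of 12

August


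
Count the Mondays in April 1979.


April 1979 has 30 days
Anchor: Jan 1, 1979. With p = 1979 - 1 = 1978: (p + p//4 - p//100 + p//400) mod 7 = (1978 + 494 - 19 + 4) mod 7 = 2457 mod 7 = 0 -> Monday (Mon=0 ... Sun=6)
Days before April (Jan-Mar): 90; April 1 index = (0 + 90) mod 7 = 6 -> Sunday
First Monday is April 2
Mondays: 2, 9, 16, 23, 30

5 Mondays


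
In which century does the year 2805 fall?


Century = (year - 1) // 100 + 1
= (2805 - 1) // 100 + 1
= 2804 // 100 + 1
= 28 + 1

29th century


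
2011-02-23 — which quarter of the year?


Month: February (month 2)
Q1: Jan-Mar, Q2: Apr-Jun, Q3: Jul-Sep, Q4: Oct-Dec

Q1


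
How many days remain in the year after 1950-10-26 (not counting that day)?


Day of year: 299 of 365
Remaining = 365 - 299

66 days


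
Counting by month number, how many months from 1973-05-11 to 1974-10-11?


From May 1973 to October 1974
1 year * 12 = 12 months, plus 5 months = 17

17 months


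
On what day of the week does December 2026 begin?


Target: December 1, 2026
Anchor: Jan 1, 2026. With p = 2026 - 1 = 2025: (p + p//4 - p//100 + p//400) mod 7 = (2025 + 506 - 20 + 5) mod 7 = 2516 mod 7 = 3 -> Thursday (Mon=0 ... Sun=6)
Days before December (Jan-Nov): 334 days
Weekday index = (3 + 334) mod 7 = 1

Tuesday


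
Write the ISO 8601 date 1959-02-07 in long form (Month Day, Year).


ISO 1959-02-07 parses as year=1959, month=02, day=07
Month 2 -> February

February 7, 1959


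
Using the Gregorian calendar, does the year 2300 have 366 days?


Gregorian leap year rule: divisible by 4, but not by 100, unless also by 400.
2300 is divisible by 100 but not 400 -> not a leap year

No


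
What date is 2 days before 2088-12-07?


Start: 2088-12-07, subtract 2 days
7 - 2 = 5 stays within December 2088

Result: 2088-12-05


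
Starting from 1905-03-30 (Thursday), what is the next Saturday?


Current: Thursday
Target: Saturday
Days ahead: 2

Next Saturday: 1905-04-01


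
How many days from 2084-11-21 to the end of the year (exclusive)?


Day of year: 326 of 366
Remaining = 366 - 326

40 days


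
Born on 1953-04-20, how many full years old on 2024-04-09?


Birth: 1953-04-20
Reference: 2024-04-09
Year difference: 2024 - 1953 = 71
Birthday not yet reached in 2024, subtract 1

70 years old


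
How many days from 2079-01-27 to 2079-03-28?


From 2079-01-27 to 2079-03-28
2079-01-27: day of year = 27
2079-03-28: days before March = 31 + 28 = 59 (2079 is not a leap year); day of year = 59 + 28 = 87
Same year: 87 - 27 = 60

60 days


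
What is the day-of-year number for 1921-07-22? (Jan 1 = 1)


Date: July 22, 1921
Days in months 1 through 6: 181
Plus 22 days in July

Day of year: 203


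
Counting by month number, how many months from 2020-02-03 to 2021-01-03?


From February 2020 to January 2021
1 year * 12 = 12 months, minus 1 month = 11

11 months


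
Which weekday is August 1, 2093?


Target: August 1, 2093
Anchor: Jan 1, 2093. With p = 2093 - 1 = 2092: (p + p//4 - p//100 + p//400) mod 7 = (2092 + 523 - 20 + 5) mod 7 = 2600 mod 7 = 3 -> Thursday (Mon=0 ... Sun=6)
Days before August (Jan-Jul): 212 days
Weekday index = (3 + 212) mod 7 = 5

Saturday


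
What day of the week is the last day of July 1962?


July 1962 has 31 days
Anchor: Jan 1, 1962. With p = 1962 - 1 = 1961: (p + p//4 - p//100 + p//400) mod 7 = (1961 + 490 - 19 + 4) mod 7 = 2436 mod 7 = 0 -> Monday (Mon=0 ... Sun=6)
Days before July (Jan-Jun): 181; July 1 index = (0 + 181) mod 7 = 6 -> Sunday
Last day offset: 31 - 1 = 30 days
Weekday index = (6 + 30) mod 7 = 1

Tuesday, July 31


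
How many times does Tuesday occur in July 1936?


July 1936 has 31 days
Anchor: Jan 1, 1936. With p = 1936 - 1 = 1935: (p + p//4 - p//100 + p//400) mod 7 = (1935 + 483 - 19 + 4) mod 7 = 2403 mod 7 = 2 -> Wednesday (Mon=0 ... Sun=6)
Days before July (Jan-Jun): 182; July 1 index = (2 + 182) mod 7 = 2 -> Wednesday
First Tuesday is July 7
Tuesdays: 7, 14, 21, 28

4 Tuesdays


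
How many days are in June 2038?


June 2038

30 days


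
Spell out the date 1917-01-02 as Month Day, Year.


ISO 1917-01-02 parses as year=1917, month=01, day=02
Month 1 -> January

January 2, 1917


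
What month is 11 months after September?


September is month 9
9 + 11 = 20; wrap: 20 - 12 = 8

August


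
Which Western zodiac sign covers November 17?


Date: November 17
Conventional tropical zodiac dates: Scorpio from October 23 onward; Sagittarius starts November 22
November 17 falls within the Scorpio range

Scorpio


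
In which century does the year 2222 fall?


Century = (year - 1) // 100 + 1
= (2222 - 1) // 100 + 1
= 2221 // 100 + 1
= 22 + 1

23rd century


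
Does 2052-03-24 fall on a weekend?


Anchor: Jan 1, 2052. With p = 2052 - 1 = 2051: (p + p//4 - p//100 + p//400) mod 7 = (2051 + 512 - 20 + 5) mod 7 = 2548 mod 7 = 0 -> Monday (Mon=0 ... Sun=6)
Day of year: 84; offset = 83
Weekday index = (0 + 83) mod 7 = 6 -> Sunday
Weekend days: Saturday, Sunday

Yes


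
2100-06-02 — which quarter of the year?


Month: June (month 6)
Q1: Jan-Mar, Q2: Apr-Jun, Q3: Jul-Sep, Q4: Oct-Dec

Q2


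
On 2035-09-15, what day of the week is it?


Date: September 15, 2035
Anchor: Jan 1, 2035. With p = 2035 - 1 = 2034: (p + p//4 - p//100 + p//400) mod 7 = (2034 + 508 - 20 + 5) mod 7 = 2527 mod 7 = 0 -> Monday (Mon=0 ... Sun=6)
Days before September (Jan-Aug): 243; offset = 243 + 15 - 1 = 257
Weekday index = (0 + 257) mod 7 = 5

Day of the week: Saturday


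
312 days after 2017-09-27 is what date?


Start: 2017-09-27, add 312 days
September 2017 has 30 days: 30 - 27 = 3 days to September 30 -> 309 left
October 2017 has 31 days -> 278 left
November 2017 has 30 days -> 248 left
December 2017 has 31 days -> 217 left
January 2018 has 31 days -> 186 left
February 2018 has 28 days -> 158 left
March 2018 has 31 days -> 127 left
April 2018 has 30 days -> 97 left
May 2018 has 31 days -> 66 left
June 2018 has 30 days -> 36 left
July 2018 has 31 days -> 5 left
August 2018: 5 <= 31 -> lands on August 5

Result: 2018-08-05


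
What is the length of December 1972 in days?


December 1972

31 days


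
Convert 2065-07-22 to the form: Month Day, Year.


ISO 2065-07-22 parses as year=2065, month=07, day=22
Month 7 -> July

July 22, 2065


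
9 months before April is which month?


April is month 4
4 - 9 = -5; wrap: -5 + 12 = 7

July


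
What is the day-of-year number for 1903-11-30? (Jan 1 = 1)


Date: November 30, 1903
Days in months 1 through 10: 304
Plus 30 days in November

Day of year: 334


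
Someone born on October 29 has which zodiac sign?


Date: October 29
Conventional tropical zodiac dates: Scorpio from October 23 onward; Sagittarius starts November 22
October 29 falls within the Scorpio range

Scorpio


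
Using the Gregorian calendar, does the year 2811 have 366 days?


Gregorian leap year rule: divisible by 4, but not by 100, unless also by 400.
2811 is not divisible by 4 -> not a leap year

No


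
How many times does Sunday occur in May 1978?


May 1978 has 31 days
Anchor: Jan 1, 1978. With p = 1978 - 1 = 1977: (p + p//4 - p//100 + p//400) mod 7 = (1977 + 494 - 19 + 4) mod 7 = 2456 mod 7 = 6 -> Sunday (Mon=0 ... Sun=6)
Days before May (Jan-Apr): 120; May 1 index = (6 + 120) mod 7 = 0 -> Monday
First Sunday is May 7
Sundays: 7, 14, 21, 28

4 Sundays


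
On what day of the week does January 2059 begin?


Target: January 1, 2059
Anchor: Jan 1, 2059. With p = 2059 - 1 = 2058: (p + p//4 - p//100 + p//400) mod 7 = (2058 + 514 - 20 + 5) mod 7 = 2557 mod 7 = 2 -> Wednesday (Mon=0 ... Sun=6)
Offset from anchor: 0 days
Weekday index = (2 + 0) mod 7 = 2

Wednesday


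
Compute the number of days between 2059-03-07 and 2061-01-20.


From 2059-03-07 to 2061-01-20
2059-03-07: days before March = 31 + 28 = 59 (2059 is not a leap year); day of year = 59 + 7 = 66
2061-01-20: day of year = 20
Rest of 2059: 365 - 66 = 299
Full years 2060 (366): 366
Total = 299 + 366 + 20 = 685

685 days


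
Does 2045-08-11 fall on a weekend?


Anchor: Jan 1, 2045. With p = 2045 - 1 = 2044: (p + p//4 - p//100 + p//400) mod 7 = (2044 + 511 - 20 + 5) mod 7 = 2540 mod 7 = 6 -> Sunday (Mon=0 ... Sun=6)
Day of year: 223; offset = 222
Weekday index = (6 + 222) mod 7 = 4 -> Friday
Weekend days: Saturday, Sunday

No


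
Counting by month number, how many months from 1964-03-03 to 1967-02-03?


From March 1964 to February 1967
3 years * 12 = 36 months, minus 1 month = 35

35 months


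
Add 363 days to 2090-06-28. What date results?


Start: 2090-06-28, add 363 days
June 2090 has 30 days: 30 - 28 = 2 days to June 30 -> 361 left
July 2090 has 31 days -> 330 left
August 2090 has 31 days -> 299 left
September 2090 has 30 days -> 269 left
October 2090 has 31 days -> 238 left
November 2090 has 30 days -> 208 left
December 2090 has 31 days -> 177 left
January 2091 has 31 days -> 146 left
February 2091 has 28 days -> 118 left
March 2091 has 31 days -> 87 left
April 2091 has 30 days -> 57 left
May 2091 has 31 days -> 26 left
June 2091: 26 <= 30 -> lands on June 26

Result: 2091-06-26


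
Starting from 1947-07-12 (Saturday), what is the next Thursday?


Current: Saturday
Target: Thursday
Days ahead: 5

Next Thursday: 1947-07-17


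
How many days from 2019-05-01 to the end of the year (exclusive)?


Day of year: 121 of 365
Remaining = 365 - 121

244 days


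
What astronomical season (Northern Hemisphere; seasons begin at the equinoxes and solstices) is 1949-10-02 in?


Date: October 2
Astronomical Autumn (approx.; exact equinox/solstice day varies by year): September 22 to December 20
October 2 falls within the Autumn window

Autumn


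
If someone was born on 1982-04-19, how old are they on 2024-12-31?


Birth: 1982-04-19
Reference: 2024-12-31
Year difference: 2024 - 1982 = 42

42 years old


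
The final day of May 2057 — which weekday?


May 2057 has 31 days
Anchor: Jan 1, 2057. With p = 2057 - 1 = 2056: (p + p//4 - p//100 + p//400) mod 7 = (2056 + 514 - 20 + 5) mod 7 = 2555 mod 7 = 0 -> Monday (Mon=0 ... Sun=6)
Days before May (Jan-Apr): 120; May 1 index = (0 + 120) mod 7 = 1 -> Tuesday
Last day offset: 31 - 1 = 30 days
Weekday index = (1 + 30) mod 7 = 3

Thursday, May 31


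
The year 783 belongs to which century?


Century = (year - 1) // 100 + 1
= (783 - 1) // 100 + 1
= 782 // 100 + 1
= 7 + 1

8th century


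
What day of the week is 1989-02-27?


Date: February 27, 1989
Anchor: Jan 1, 1989. With p = 1989 - 1 = 1988: (p + p//4 - p//100 + p//400) mod 7 = (1988 + 497 - 19 + 4) mod 7 = 2470 mod 7 = 6 -> Sunday (Mon=0 ... Sun=6)
Days before February (Jan): 31; offset = 31 + 27 - 1 = 57
Weekday index = (6 + 57) mod 7 = 0

Day of the week: Monday


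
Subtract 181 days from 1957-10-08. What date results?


Start: 1957-10-08, subtract 181 days
Back 8 days from October 8 reaches September 30, 1957 -> 173 left
September 1957 has 30 days -> back to August 31, 1957 -> 143 left
August 1957 has 31 days -> back to July 31, 1957 -> 112 left
July 1957 has 31 days -> back to June 30, 1957 -> 81 left
June 1957 has 30 days -> back to May 31, 1957 -> 51 left
May 1957 has 31 days -> back to April 30, 1957 -> 20 left
April 1957: 30 - 20 = 10 -> lands on April 10

Result: 1957-04-10


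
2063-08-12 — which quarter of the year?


Month: August (month 8)
Q1: Jan-Mar, Q2: Apr-Jun, Q3: Jul-Sep, Q4: Oct-Dec

Q3


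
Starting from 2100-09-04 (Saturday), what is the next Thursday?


Current: Saturday
Target: Thursday
Days ahead: 5

Next Thursday: 2100-09-09


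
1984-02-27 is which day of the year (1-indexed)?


Date: February 27, 1984
Days in months 1 through 1: 31
Plus 27 days in February

Day of year: 58


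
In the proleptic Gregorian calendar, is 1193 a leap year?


Gregorian leap year rule: divisible by 4, but not by 100, unless also by 400.
1193 is not divisible by 4 -> not a leap year

No


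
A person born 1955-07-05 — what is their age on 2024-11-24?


Birth: 1955-07-05
Reference: 2024-11-24
Year difference: 2024 - 1955 = 69

69 years old


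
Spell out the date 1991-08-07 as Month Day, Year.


ISO 1991-08-07 parses as year=1991, month=08, day=07
Month 8 -> August

August 7, 1991


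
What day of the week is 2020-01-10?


Date: January 10, 2020
Anchor: Jan 1, 2020. With p = 2020 - 1 = 2019: (p + p//4 - p//100 + p//400) mod 7 = (2019 + 504 - 20 + 5) mod 7 = 2508 mod 7 = 2 -> Wednesday (Mon=0 ... Sun=6)
Days into year = 10 - 1 = 9
Weekday index = (2 + 9) mod 7 = 4

Day of the week: Friday


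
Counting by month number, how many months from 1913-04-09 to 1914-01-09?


From April 1913 to January 1914
1 year * 12 = 12 months, minus 3 months = 9

9 months


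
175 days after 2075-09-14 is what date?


Start: 2075-09-14, add 175 days
September 2075 has 30 days: 30 - 14 = 16 days to September 30 -> 159 left
October 2075 has 31 days -> 128 left
November 2075 has 30 days -> 98 left
December 2075 has 31 days -> 67 left
January 2076 has 31 days -> 36 left
February 2076 has 29 days -> 7 left
March 2076: 7 <= 31 -> lands on March 7

Result: 2076-03-07


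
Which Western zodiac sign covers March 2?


Date: March 2
Conventional tropical zodiac dates: Pisces from February 19 onward; Aries starts March 21
March 2 falls within the Pisces range

Pisces


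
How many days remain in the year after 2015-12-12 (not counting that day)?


Day of year: 346 of 365
Remaining = 365 - 346

19 days


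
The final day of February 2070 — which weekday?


February 2070 has 28 days
Anchor: Jan 1, 2070. With p = 2070 - 1 = 2069: (p + p//4 - p//100 + p//400) mod 7 = (2069 + 517 - 20 + 5) mod 7 = 2571 mod 7 = 2 -> Wednesday (Mon=0 ... Sun=6)
Days before February (Jan): 31; February 1 index = (2 + 31) mod 7 = 5 -> Saturday
Last day offset: 28 - 1 = 27 days
Weekday index = (5 + 27) mod 7 = 4

Friday, February 28


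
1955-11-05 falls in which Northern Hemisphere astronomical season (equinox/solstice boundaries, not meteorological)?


Date: November 5
Astronomical Autumn (approx.; exact equinox/solstice day varies by year): September 22 to December 20
November 5 falls within the Autumn window

Autumn


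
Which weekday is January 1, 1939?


Target: January 1, 1939
Anchor: Jan 1, 1939. With p = 1939 - 1 = 1938: (p + p//4 - p//100 + p//400) mod 7 = (1938 + 484 - 19 + 4) mod 7 = 2407 mod 7 = 6 -> Sunday (Mon=0 ... Sun=6)
Offset from anchor: 0 days
Weekday index = (6 + 0) mod 7 = 6

Sunday


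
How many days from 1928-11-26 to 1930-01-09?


From 1928-11-26 to 1930-01-09
1928-11-26: days before November = 31 + 29 + 31 + 30 + 31 + 30 + 31 + 31 + 30 + 31 = 305 (1928 is a leap year); day of year = 305 + 26 = 331
1930-01-09: day of year = 9
Rest of 1928: 366 - 331 = 35
Full years 1929 (365): 365
Total = 35 + 365 + 9 = 409

409 days


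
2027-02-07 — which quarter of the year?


Month: February (month 2)
Q1: Jan-Mar, Q2: Apr-Jun, Q3: Jul-Sep, Q4: Oct-Dec

Q1


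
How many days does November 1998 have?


November 1998

30 days


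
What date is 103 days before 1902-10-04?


Start: 1902-10-04, subtract 103 days
Back 4 days from October 4 reaches September 30, 1902 -> 99 left
September 1902 has 30 days -> back to August 31, 1902 -> 69 left
August 1902 has 31 days -> back to July 31, 1902 -> 38 left
July 1902 has 31 days -> back to June 30, 1902 -> 7 left
June 1902: 30 - 7 = 23 -> lands on June 23

Result: 1902-06-23


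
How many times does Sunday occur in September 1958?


September 1958 has 30 days
Anchor: Jan 1, 1958. With p = 1958 - 1 = 1957: (p + p//4 - p//100 + p//400) mod 7 = (1957 + 489 - 19 + 4) mod 7 = 2431 mod 7 = 2 -> Wednesday (Mon=0 ... Sun=6)
Days before September (Jan-Aug): 243; September 1 index = (2 + 243) mod 7 = 0 -> Monday
First Sunday is September 7
Sundays: 7, 14, 21, 28

4 Sundays


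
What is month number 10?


Month 10 of 12

October


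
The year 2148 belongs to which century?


Century = (year - 1) // 100 + 1
= (2148 - 1) // 100 + 1
= 2147 // 100 + 1
= 21 + 1

22nd century


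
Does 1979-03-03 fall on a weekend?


Anchor: Jan 1, 1979. With p = 1979 - 1 = 1978: (p + p//4 - p//100 + p//400) mod 7 = (1978 + 494 - 19 + 4) mod 7 = 2457 mod 7 = 0 -> Monday (Mon=0 ... Sun=6)
Day of year: 62; offset = 61
Weekday index = (0 + 61) mod 7 = 5 -> Saturday
Weekend days: Saturday, Sunday

Yes


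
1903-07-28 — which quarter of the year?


Month: July (month 7)
Q1: Jan-Mar, Q2: Apr-Jun, Q3: Jul-Sep, Q4: Oct-Dec

Q3


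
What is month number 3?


Month 3 of 12

March


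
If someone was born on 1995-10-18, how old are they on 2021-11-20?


Birth: 1995-10-18
Reference: 2021-11-20
Year difference: 2021 - 1995 = 26

26 years old


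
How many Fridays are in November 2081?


November 2081 has 30 days
Anchor: Jan 1, 2081. With p = 2081 - 1 = 2080: (p + p//4 - p//100 + p//400) mod 7 = (2080 + 520 - 20 + 5) mod 7 = 2585 mod 7 = 2 -> Wednesday (Mon=0 ... Sun=6)
Days before November (Jan-Oct): 304; November 1 index = (2 + 304) mod 7 = 5 -> Saturday
First Friday is November 7
Fridays: 7, 14, 21, 28

4 Fridays


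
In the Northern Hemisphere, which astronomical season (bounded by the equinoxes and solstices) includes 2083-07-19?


Date: July 19
Astronomical Summer (approx.; exact equinox/solstice day varies by year): June 21 to September 21
July 19 falls within the Summer window

Summer


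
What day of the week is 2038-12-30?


Date: December 30, 2038
Anchor: Jan 1, 2038. With p = 2038 - 1 = 2037: (p + p//4 - p//100 + p//400) mod 7 = (2037 + 509 - 20 + 5) mod 7 = 2531 mod 7 = 4 -> Friday (Mon=0 ... Sun=6)
Days before December (Jan-Nov): 334; offset = 334 + 30 - 1 = 363
Weekday index = (4 + 363) mod 7 = 3

Day of the week: Thursday


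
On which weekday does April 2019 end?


April 2019 has 30 days
Anchor: Jan 1, 2019. With p = 2019 - 1 = 2018: (p + p//4 - p//100 + p//400) mod 7 = (2018 + 504 - 20 + 5) mod 7 = 2507 mod 7 = 1 -> Tuesday (Mon=0 ... Sun=6)
Days before April (Jan-Mar): 90; April 1 index = (1 + 90) mod 7 = 0 -> Monday
Last day offset: 30 - 1 = 29 days
Weekday index = (0 + 29) mod 7 = 1

Tuesday, April 30


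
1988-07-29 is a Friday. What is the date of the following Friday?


Current: Friday
Target: Friday
Days ahead: 7

Next Friday: 1988-08-05


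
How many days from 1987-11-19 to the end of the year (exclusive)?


Day of year: 323 of 365
Remaining = 365 - 323

42 days


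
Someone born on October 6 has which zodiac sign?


Date: October 6
Conventional tropical zodiac dates: Libra from September 23 onward; Scorpio starts October 23
October 6 falls within the Libra range

Libra


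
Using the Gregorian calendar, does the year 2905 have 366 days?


Gregorian leap year rule: divisible by 4, but not by 100, unless also by 400.
2905 is not divisible by 4 -> not a leap year

No


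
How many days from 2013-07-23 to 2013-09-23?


From 2013-07-23 to 2013-09-23
2013-07-23: days before July = 31 + 28 + 31 + 30 + 31 + 30 = 181 (2013 is not a leap year); day of year = 181 + 23 = 204
2013-09-23: days before September = 31 + 28 + 31 + 30 + 31 + 30 + 31 + 31 = 243 (2013 is not a leap year); day of year = 243 + 23 = 266
Same year: 266 - 204 = 62

62 days


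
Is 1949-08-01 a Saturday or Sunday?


Anchor: Jan 1, 1949. With p = 1949 - 1 = 1948: (p + p//4 - p//100 + p//400) mod 7 = (1948 + 487 - 19 + 4) mod 7 = 2420 mod 7 = 5 -> Saturday (Mon=0 ... Sun=6)
Day of year: 213; offset = 212
Weekday index = (5 + 212) mod 7 = 0 -> Monday
Weekend days: Saturday, Sunday

No


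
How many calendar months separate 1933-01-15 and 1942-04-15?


From January 1933 to April 1942
9 years * 12 = 108 months, plus 3 months = 111

111 months


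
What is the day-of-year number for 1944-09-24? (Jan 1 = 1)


Date: September 24, 1944
Days in months 1 through 8: 244
Plus 24 days in September

Day of year: 268


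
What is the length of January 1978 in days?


January 1978

31 days


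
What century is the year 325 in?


Century = (year - 1) // 100 + 1
= (325 - 1) // 100 + 1
= 324 // 100 + 1
= 3 + 1

4th century


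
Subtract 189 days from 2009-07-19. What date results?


Start: 2009-07-19, subtract 189 days
Back 19 days from July 19 reaches June 30, 2009 -> 170 left
June 2009 has 30 days -> back to May 31, 2009 -> 140 left
May 2009 has 31 days -> back to April 30, 2009 -> 109 left
April 2009 has 30 days -> back to March 31, 2009 -> 79 left
March 2009 has 31 days -> back to February 28, 2009 -> 48 left
February 2009 has 28 days -> back to January 31, 2009 -> 20 left
January 2009: 31 - 20 = 11 -> lands on January 11

Result: 2009-01-11


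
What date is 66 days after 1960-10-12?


Start: 1960-10-12, add 66 days
October 1960 has 31 days: 31 - 12 = 19 days to October 31 -> 47 left
November 1960 has 30 days -> 17 left
December 1960: 17 <= 31 -> lands on December 17

Result: 1960-12-17


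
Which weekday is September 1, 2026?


Target: September 1, 2026
Anchor: Jan 1, 2026. With p = 2026 - 1 = 2025: (p + p//4 - p//100 + p//400) mod 7 = (2025 + 506 - 20 + 5) mod 7 = 2516 mod 7 = 3 -> Thursday (Mon=0 ... Sun=6)
Days before September (Jan-Aug): 243 days
Weekday index = (3 + 243) mod 7 = 1

Tuesday


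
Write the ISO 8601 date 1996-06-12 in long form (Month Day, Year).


ISO 1996-06-12 parses as year=1996, month=06, day=12
Month 6 -> June

June 12, 1996


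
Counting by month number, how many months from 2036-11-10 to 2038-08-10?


From November 2036 to August 2038
2 years * 12 = 24 months, minus 3 months = 21

21 months


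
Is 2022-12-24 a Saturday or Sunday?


Anchor: Jan 1, 2022. With p = 2022 - 1 = 2021: (p + p//4 - p//100 + p//400) mod 7 = (2021 + 505 - 20 + 5) mod 7 = 2511 mod 7 = 5 -> Saturday (Mon=0 ... Sun=6)
Day of year: 358; offset = 357
Weekday index = (5 + 357) mod 7 = 5 -> Saturday
Weekend days: Saturday, Sunday

Yes


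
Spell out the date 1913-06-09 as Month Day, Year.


ISO 1913-06-09 parses as year=1913, month=06, day=09
Month 6 -> June

June 9, 1913


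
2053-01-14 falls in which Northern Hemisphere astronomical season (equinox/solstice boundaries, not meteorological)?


Date: January 14
Astronomical Winter (approx.; exact equinox/solstice day varies by year): December 21 to March 19
January 14 falls within the Winter window

Winter


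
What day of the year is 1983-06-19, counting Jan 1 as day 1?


Date: June 19, 1983
Days in months 1 through 5: 151
Plus 19 days in June

Day of year: 170


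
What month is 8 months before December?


December is month 12
12 - 8 = 4

April


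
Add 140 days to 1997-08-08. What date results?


Start: 1997-08-08, add 140 days
August 1997 has 31 days: 31 - 8 = 23 days to August 31 -> 117 left
September 1997 has 30 days -> 87 left
October 1997 has 31 days -> 56 left
November 1997 has 30 days -> 26 left
December 1997: 26 <= 31 -> lands on December 26

Result: 1997-12-26


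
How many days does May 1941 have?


May 1941

31 days


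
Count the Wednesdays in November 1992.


November 1992 has 30 days
Anchor: Jan 1, 1992. With p = 1992 - 1 = 1991: (p + p//4 - p//100 + p//400) mod 7 = (1991 + 497 - 19 + 4) mod 7 = 2473 mod 7 = 2 -> Wednesday (Mon=0 ... Sun=6)
Days before November (Jan-Oct): 305; November 1 index = (2 + 305) mod 7 = 6 -> Sunday
First Wednesday is November 4
Wednesdays: 4, 11, 18, 25

4 Wednesdays


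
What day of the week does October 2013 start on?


Target: October 1, 2013
Anchor: Jan 1, 2013. With p = 2013 - 1 = 2012: (p + p//4 - p//100 + p//400) mod 7 = (2012 + 503 - 20 + 5) mod 7 = 2500 mod 7 = 1 -> Tuesday (Mon=0 ... Sun=6)
Days before October (Jan-Sep): 273 days
Weekday index = (1 + 273) mod 7 = 1

Tuesday


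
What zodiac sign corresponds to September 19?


Date: September 19
Conventional tropical zodiac dates: Virgo from August 23 onward; Libra starts September 23
September 19 falls within the Virgo range

Virgo


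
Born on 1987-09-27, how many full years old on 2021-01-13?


Birth: 1987-09-27
Reference: 2021-01-13
Year difference: 2021 - 1987 = 34
Birthday not yet reached in 2021, subtract 1

33 years old


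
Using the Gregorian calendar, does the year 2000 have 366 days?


Gregorian leap year rule: divisible by 4, but not by 100, unless also by 400.
2000 is divisible by 400 -> leap year

Yes


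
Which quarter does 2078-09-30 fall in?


Month: September (month 9)
Q1: Jan-Mar, Q2: Apr-Jun, Q3: Jul-Sep, Q4: Oct-Dec

Q3


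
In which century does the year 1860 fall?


Century = (year - 1) // 100 + 1
= (1860 - 1) // 100 + 1
= 1859 // 100 + 1
= 18 + 1

19th century


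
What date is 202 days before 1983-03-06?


Start: 1983-03-06, subtract 202 days
Back 6 days from March 6 reaches February 28, 1983 -> 196 left
February 1983 has 28 days -> back to January 31, 1983 -> 168 left
January 1983 has 31 days -> back to December 31, 1982 -> 137 left
December 1982 has 31 days -> back to November 30, 1982 -> 106 left
November 1982 has 30 days -> back to October 31, 1982 -> 76 left
October 1982 has 31 days -> back to September 30, 1982 -> 45 left
September 1982 has 30 days -> back to August 31, 1982 -> 15 left
August 1982: 31 - 15 = 16 -> lands on August 16

Result: 1982-08-16


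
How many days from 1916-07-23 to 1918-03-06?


From 1916-07-23 to 1918-03-06
1916-07-23: days before July = 31 + 29 + 31 + 30 + 31 + 30 = 182 (1916 is a leap year); day of year = 182 + 23 = 205
1918-03-06: days before March = 31 + 28 = 59 (1918 is not a leap year); day of year = 59 + 6 = 65
Rest of 1916: 366 - 205 = 161
Full years 1917 (365): 365
Total = 161 + 365 + 65 = 591

591 days


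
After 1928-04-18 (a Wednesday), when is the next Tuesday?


Current: Wednesday
Target: Tuesday
Days ahead: 6

Next Tuesday: 1928-04-24


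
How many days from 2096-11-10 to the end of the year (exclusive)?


Day of year: 315 of 366
Remaining = 366 - 315

51 days


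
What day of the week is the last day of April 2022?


April 2022 has 30 days
Anchor: Jan 1, 2022. With p = 2022 - 1 = 2021: (p + p//4 - p//100 + p//400) mod 7 = (2021 + 505 - 20 + 5) mod 7 = 2511 mod 7 = 5 -> Saturday (Mon=0 ... Sun=6)
Days before April (Jan-Mar): 90; April 1 index = (5 + 90) mod 7 = 4 -> Friday
Last day offset: 30 - 1 = 29 days
Weekday index = (4 + 29) mod 7 = 5

Saturday, April 30


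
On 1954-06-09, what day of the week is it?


Date: June 9, 1954
Anchor: Jan 1, 1954. With p = 1954 - 1 = 1953: (p + p//4 - p//100 + p//400) mod 7 = (1953 + 488 - 19 + 4) mod 7 = 2426 mod 7 = 4 -> Friday (Mon=0 ... Sun=6)
Days before June (Jan-May): 151; offset = 151 + 9 - 1 = 159
Weekday index = (4 + 159) mod 7 = 2

Day of the week: Wednesday


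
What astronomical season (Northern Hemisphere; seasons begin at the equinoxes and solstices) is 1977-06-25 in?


Date: June 25
Astronomical Summer (approx.; exact equinox/solstice day varies by year): June 21 to September 21
June 25 falls within the Summer window

Summer


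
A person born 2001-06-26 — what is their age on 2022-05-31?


Birth: 2001-06-26
Reference: 2022-05-31
Year difference: 2022 - 2001 = 21
Birthday not yet reached in 2022, subtract 1

20 years old


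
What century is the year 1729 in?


Century = (year - 1) // 100 + 1
= (1729 - 1) // 100 + 1
= 1728 // 100 + 1
= 17 + 1

18th century


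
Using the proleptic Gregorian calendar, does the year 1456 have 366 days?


Gregorian leap year rule: divisible by 4, but not by 100, unless also by 400.
1456 is divisible by 4 but not 100 -> leap year

Yes


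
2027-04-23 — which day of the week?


Date: April 23, 2027
Anchor: Jan 1, 2027. With p = 2027 - 1 = 2026: (p + p//4 - p//100 + p//400) mod 7 = (2026 + 506 - 20 + 5) mod 7 = 2517 mod 7 = 4 -> Friday (Mon=0 ... Sun=6)
Days before April (Jan-Mar): 90; offset = 90 + 23 - 1 = 112
Weekday index = (4 + 112) mod 7 = 4

Day of the week: Friday


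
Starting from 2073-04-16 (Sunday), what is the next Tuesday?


Current: Sunday
Target: Tuesday
Days ahead: 2

Next Tuesday: 2073-04-18


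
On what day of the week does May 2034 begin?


Target: May 1, 2034
Anchor: Jan 1, 2034. With p = 2034 - 1 = 2033: (p + p//4 - p//100 + p//400) mod 7 = (2033 + 508 - 20 + 5) mod 7 = 2526 mod 7 = 6 -> Sunday (Mon=0 ... Sun=6)
Days before May (Jan-Apr): 120 days
Weekday index = (6 + 120) mod 7 = 0

Monday


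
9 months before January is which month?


January is month 1
1 - 9 = -8; wrap: -8 + 12 = 4

April


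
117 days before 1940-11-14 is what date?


Start: 1940-11-14, subtract 117 days
Back 14 days from November 14 reaches October 31, 1940 -> 103 left
October 1940 has 31 days -> back to September 30, 1940 -> 72 left
September 1940 has 30 days -> back to August 31, 1940 -> 42 left
August 1940 has 31 days -> back to July 31, 1940 -> 11 left
July 1940: 31 - 11 = 20 -> lands on July 20

Result: 1940-07-20


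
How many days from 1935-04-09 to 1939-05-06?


From 1935-04-09 to 1939-05-06
1935-04-09: days before April = 31 + 28 + 31 = 90 (1935 is not a leap year); day of year = 90 + 9 = 99
1939-05-06: days before May = 31 + 28 + 31 + 30 = 120 (1939 is not a leap year); day of year = 120 + 6 = 126
Rest of 1935: 365 - 99 = 266
Full years 1936 (366), 1937 (365), 1938 (365): 1096
Total = 266 + 1096 + 126 = 1488

1488 days


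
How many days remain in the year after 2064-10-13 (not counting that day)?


Day of year: 287 of 366
Remaining = 366 - 287

79 days


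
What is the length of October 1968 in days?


October 1968

31 days


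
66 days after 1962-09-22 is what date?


Start: 1962-09-22, add 66 days
September 1962 has 30 days: 30 - 22 = 8 days to September 30 -> 58 left
October 1962 has 31 days -> 27 left
November 1962: 27 <= 30 -> lands on November 27

Result: 1962-11-27


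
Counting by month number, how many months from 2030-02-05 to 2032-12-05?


From February 2030 to December 2032
2 years * 12 = 24 months, plus 10 months = 34

34 months


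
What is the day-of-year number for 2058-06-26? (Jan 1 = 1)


Date: June 26, 2058
Days in months 1 through 5: 151
Plus 26 days in June

Day of year: 177


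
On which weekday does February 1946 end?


February 1946 has 28 days
Anchor: Jan 1, 1946. With p = 1946 - 1 = 1945: (p + p//4 - p//100 + p//400) mod 7 = (1945 + 486 - 19 + 4) mod 7 = 2416 mod 7 = 1 -> Tuesday (Mon=0 ... Sun=6)
Days before February (Jan): 31; February 1 index = (1 + 31) mod 7 = 4 -> Friday
Last day offset: 28 - 1 = 27 days
Weekday index = (4 + 27) mod 7 = 3

Thursday, February 28


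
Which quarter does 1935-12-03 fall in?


Month: December (month 12)
Q1: Jan-Mar, Q2: Apr-Jun, Q3: Jul-Sep, Q4: Oct-Dec

Q4


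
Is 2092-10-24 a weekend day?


Anchor: Jan 1, 2092. With p = 2092 - 1 = 2091: (p + p//4 - p//100 + p//400) mod 7 = (2091 + 522 - 20 + 5) mod 7 = 2598 mod 7 = 1 -> Tuesday (Mon=0 ... Sun=6)
Day of year: 298; offset = 297
Weekday index = (1 + 297) mod 7 = 4 -> Friday
Weekend days: Saturday, Sunday

No


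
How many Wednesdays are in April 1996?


April 1996 has 30 days
Anchor: Jan 1, 1996. With p = 1996 - 1 = 1995: (p + p//4 - p//100 + p//400) mod 7 = (1995 + 498 - 19 + 4) mod 7 = 2478 mod 7 = 0 -> Monday (Mon=0 ... Sun=6)
Days before April (Jan-Mar): 91; April 1 index = (0 + 91) mod 7 = 0 -> Monday
First Wednesday is April 3
Wednesdays: 3, 10, 17, 24

4 Wednesdays


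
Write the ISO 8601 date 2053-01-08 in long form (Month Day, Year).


ISO 2053-01-08 parses as year=2053, month=01, day=08
Month 1 -> January

January 8, 2053


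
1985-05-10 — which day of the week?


Date: May 10, 1985
Anchor: Jan 1, 1985. With p = 1985 - 1 = 1984: (p + p//4 - p//100 + p//400) mod 7 = (1984 + 496 - 19 + 4) mod 7 = 2465 mod 7 = 1 -> Tuesday (Mon=0 ... Sun=6)
Days before May (Jan-Apr): 120; offset = 120 + 10 - 1 = 129
Weekday index = (1 + 129) mod 7 = 4

Day of the week: Friday


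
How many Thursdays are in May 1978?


May 1978 has 31 days
Anchor: Jan 1, 1978. With p = 1978 - 1 = 1977: (p + p//4 - p//100 + p//400) mod 7 = (1977 + 494 - 19 + 4) mod 7 = 2456 mod 7 = 6 -> Sunday (Mon=0 ... Sun=6)
Days before May (Jan-Apr): 120; May 1 index = (6 + 120) mod 7 = 0 -> Monday
First Thursday is May 4
Thursdays: 4, 11, 18, 25

4 Thursdays


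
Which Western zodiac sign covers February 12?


Date: February 12
Conventional tropical zodiac dates: Aquarius from January 20 onward; Pisces starts February 19
February 12 falls within the Aquarius range

Aquarius


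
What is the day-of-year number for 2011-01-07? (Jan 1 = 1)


Date: January 7, 2011
No months before January
Plus 7 days in January

Day of year: 7


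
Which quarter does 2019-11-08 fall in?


Month: November (month 11)
Q1: Jan-Mar, Q2: Apr-Jun, Q3: Jul-Sep, Q4: Oct-Dec

Q4


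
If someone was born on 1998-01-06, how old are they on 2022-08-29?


Birth: 1998-01-06
Reference: 2022-08-29
Year difference: 2022 - 1998 = 24

24 years old


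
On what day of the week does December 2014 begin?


Target: December 1, 2014
Anchor: Jan 1, 2014. With p = 2014 - 1 = 2013: (p + p//4 - p//100 + p//400) mod 7 = (2013 + 503 - 20 + 5) mod 7 = 2501 mod 7 = 2 -> Wednesday (Mon=0 ... Sun=6)
Days before December (Jan-Nov): 334 days
Weekday index = (2 + 334) mod 7 = 0

Monday


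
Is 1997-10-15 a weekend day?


Anchor: Jan 1, 1997. With p = 1997 - 1 = 1996: (p + p//4 - p//100 + p//400) mod 7 = (1996 + 499 - 19 + 4) mod 7 = 2480 mod 7 = 2 -> Wednesday (Mon=0 ... Sun=6)
Day of year: 288; offset = 287
Weekday index = (2 + 287) mod 7 = 2 -> Wednesday
Weekend days: Saturday, Sunday

No


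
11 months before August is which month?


August is month 8
8 - 11 = -3; wrap: -3 + 12 = 9

September


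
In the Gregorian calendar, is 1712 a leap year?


Gregorian leap year rule: divisible by 4, but not by 100, unless also by 400.
1712 is divisible by 4 but not 100 -> leap year

Yes


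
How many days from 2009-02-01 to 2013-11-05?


From 2009-02-01 to 2013-11-05
2009-02-01: days before February = 31; day of year = 31 + 1 = 32
2013-11-05: days before November = 31 + 28 + 31 + 30 + 31 + 30 + 31 + 31 + 30 + 31 = 304 (2013 is not a leap year); day of year = 304 + 5 = 309
Rest of 2009: 365 - 32 = 333
Full years 2010 (365), 2011 (365), 2012 (366): 1096
Total = 333 + 1096 + 309 = 1738

1738 days


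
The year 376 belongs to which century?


Century = (year - 1) // 100 + 1
= (376 - 1) // 100 + 1
= 375 // 100 + 1
= 3 + 1

4th century


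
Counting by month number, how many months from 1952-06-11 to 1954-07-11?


From June 1952 to July 1954
2 years * 12 = 24 months, plus 1 month = 25

25 months


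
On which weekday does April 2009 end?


April 2009 has 30 days
Anchor: Jan 1, 2009. With p = 2009 - 1 = 2008: (p + p//4 - p//100 + p//400) mod 7 = (2008 + 502 - 20 + 5) mod 7 = 2495 mod 7 = 3 -> Thursday (Mon=0 ... Sun=6)
Days before April (Jan-Mar): 90; April 1 index = (3 + 90) mod 7 = 2 -> Wednesday
Last day offset: 30 - 1 = 29 days
Weekday index = (2 + 29) mod 7 = 3

Thursday, April 30


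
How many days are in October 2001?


October 2001

31 days


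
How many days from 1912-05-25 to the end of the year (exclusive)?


Day of year: 146 of 366
Remaining = 366 - 146

220 days


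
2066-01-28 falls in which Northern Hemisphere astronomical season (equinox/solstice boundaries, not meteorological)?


Date: January 28
Astronomical Winter (approx.; exact equinox/solstice day varies by year): December 21 to March 19
January 28 falls within the Winter window

Winter


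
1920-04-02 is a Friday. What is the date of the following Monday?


Current: Friday
Target: Monday
Days ahead: 3

Next Monday: 1920-04-05


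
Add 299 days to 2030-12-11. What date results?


Start: 2030-12-11, add 299 days
December 2030 has 31 days: 31 - 11 = 20 days to December 31 -> 279 left
January 2031 has 31 days -> 248 left
February 2031 has 28 days -> 220 left
March 2031 has 31 days -> 189 left
April 2031 has 30 days -> 159 left
May 2031 has 31 days -> 128 left
June 2031 has 30 days -> 98 left
July 2031 has 31 days -> 67 left
August 2031 has 31 days -> 36 left
September 2031 has 30 days -> 6 left
October 2031: 6 <= 31 -> lands on October 6

Result: 2031-10-06


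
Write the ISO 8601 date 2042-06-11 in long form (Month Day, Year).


ISO 2042-06-11 parses as year=2042, month=06, day=11
Month 6 -> June

June 11, 2042


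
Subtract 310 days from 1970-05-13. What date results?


Start: 1970-05-13, subtract 310 days
Back 13 days from May 13 reaches April 30, 1970 -> 297 left
April 1970 has 30 days -> back to March 31, 1970 -> 267 left
March 1970 has 31 days -> back to February 28, 1970 -> 236 left
February 1970 has 28 days -> back to January 31, 1970 -> 208 left
January 1970 has 31 days -> back to December 31, 1969 -> 177 left
December 1969 has 31 days -> back to November 30, 1969 -> 146 left
November 1969 has 30 days -> back to October 31, 1969 -> 116 left
October 1969 has 31 days -> back to September 30, 1969 -> 85 left
September 1969 has 30 days -> back to August 31, 1969 -> 55 left
August 1969 has 31 days -> back to July 31, 1969 -> 24 left
July 1969: 31 - 24 = 7 -> lands on July 7

Result: 1969-07-07


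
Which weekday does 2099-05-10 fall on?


Date: May 10, 2099
Anchor: Jan 1, 2099. With p = 2099 - 1 = 2098: (p + p//4 - p//100 + p//400) mod 7 = (2098 + 524 - 20 + 5) mod 7 = 2607 mod 7 = 3 -> Thursday (Mon=0 ... Sun=6)
Days before May (Jan-Apr): 120; offset = 120 + 10 - 1 = 129
Weekday index = (3 + 129) mod 7 = 6

Day of the week: Sunday


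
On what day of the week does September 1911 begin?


Target: September 1, 1911
Anchor: Jan 1, 1911. With p = 1911 - 1 = 1910: (p + p//4 - p//100 + p//400) mod 7 = (1910 + 477 - 19 + 4) mod 7 = 2372 mod 7 = 6 -> Sunday (Mon=0 ... Sun=6)
Days before September (Jan-Aug): 243 days
Weekday index = (6 + 243) mod 7 = 4

Friday


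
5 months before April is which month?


April is month 4
4 - 5 = -1; wrap: -1 + 12 = 11

November


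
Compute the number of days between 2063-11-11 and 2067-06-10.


From 2063-11-11 to 2067-06-10
2063-11-11: days before November = 31 + 28 + 31 + 30 + 31 + 30 + 31 + 31 + 30 + 31 = 304 (2063 is not a leap year); day of year = 304 + 11 = 315
2067-06-10: days before June = 31 + 28 + 31 + 30 + 31 = 151 (2067 is not a leap year); day of year = 151 + 10 = 161
Rest of 2063: 365 - 315 = 50
Full years 2064 (366), 2065 (365), 2066 (365): 1096
Total = 50 + 1096 + 161 = 1307

1307 days


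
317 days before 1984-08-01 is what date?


Start: 1984-08-01, subtract 317 days
Back 1 day from August 1 reaches July 31, 1984 -> 316 left
July 1984 has 31 days -> back to June 30, 1984 -> 285 left
June 1984 has 30 days -> back to May 31, 1984 -> 255 left
May 1984 has 31 days -> back to April 30, 1984 -> 224 left
April 1984 has 30 days -> back to March 31, 1984 -> 194 left
March 1984 has 31 days -> back to February 29, 1984 -> 163 left
February 1984 has 29 days -> back to January 31, 1984 -> 134 left
January 1984 has 31 days -> back to December 31, 1983 -> 103 left
December 1983 has 31 days -> back to November 30, 1983 -> 72 left
November 1983 has 30 days -> back to October 31, 1983 -> 42 left
October 1983 has 31 days -> back to September 30, 1983 -> 11 left
September 1983: 30 - 11 = 19 -> lands on September 19

Result: 1983-09-19


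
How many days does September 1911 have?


September 1911

30 days


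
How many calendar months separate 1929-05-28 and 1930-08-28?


From May 1929 to August 1930
1 year * 12 = 12 months, plus 3 months = 15

15 months
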